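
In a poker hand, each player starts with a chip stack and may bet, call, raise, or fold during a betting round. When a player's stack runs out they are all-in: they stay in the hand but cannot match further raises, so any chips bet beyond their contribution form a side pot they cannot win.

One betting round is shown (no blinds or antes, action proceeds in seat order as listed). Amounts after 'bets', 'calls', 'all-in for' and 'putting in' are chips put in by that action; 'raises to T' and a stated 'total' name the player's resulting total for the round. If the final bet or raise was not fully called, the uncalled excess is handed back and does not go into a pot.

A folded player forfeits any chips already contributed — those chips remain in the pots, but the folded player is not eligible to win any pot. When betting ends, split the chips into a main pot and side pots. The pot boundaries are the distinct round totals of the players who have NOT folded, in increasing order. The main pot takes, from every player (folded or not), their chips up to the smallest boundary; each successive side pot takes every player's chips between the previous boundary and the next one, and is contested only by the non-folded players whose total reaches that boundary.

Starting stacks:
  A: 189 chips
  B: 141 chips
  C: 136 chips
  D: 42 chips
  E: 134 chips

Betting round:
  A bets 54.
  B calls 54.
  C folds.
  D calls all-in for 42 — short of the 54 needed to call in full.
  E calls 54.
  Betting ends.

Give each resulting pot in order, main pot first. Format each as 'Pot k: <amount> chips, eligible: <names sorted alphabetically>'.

Pot 1: 168 chips, eligible: A, B, D, E
Pot 2: 36 chips, eligible: A, B, E

Derivation:
Contributions: A=54, B=54, D=42, E=54
Folded: C
Pot levels (distinct totals of non-folded players): 42, 54
Layer 1-42: 42 each from A, B, D, E = 42*4 = 168 chips; eligible A, B, D, E
Layer 43-54: 12 each from A, B, E = 12*3 = 36 chips; eligible A, B, E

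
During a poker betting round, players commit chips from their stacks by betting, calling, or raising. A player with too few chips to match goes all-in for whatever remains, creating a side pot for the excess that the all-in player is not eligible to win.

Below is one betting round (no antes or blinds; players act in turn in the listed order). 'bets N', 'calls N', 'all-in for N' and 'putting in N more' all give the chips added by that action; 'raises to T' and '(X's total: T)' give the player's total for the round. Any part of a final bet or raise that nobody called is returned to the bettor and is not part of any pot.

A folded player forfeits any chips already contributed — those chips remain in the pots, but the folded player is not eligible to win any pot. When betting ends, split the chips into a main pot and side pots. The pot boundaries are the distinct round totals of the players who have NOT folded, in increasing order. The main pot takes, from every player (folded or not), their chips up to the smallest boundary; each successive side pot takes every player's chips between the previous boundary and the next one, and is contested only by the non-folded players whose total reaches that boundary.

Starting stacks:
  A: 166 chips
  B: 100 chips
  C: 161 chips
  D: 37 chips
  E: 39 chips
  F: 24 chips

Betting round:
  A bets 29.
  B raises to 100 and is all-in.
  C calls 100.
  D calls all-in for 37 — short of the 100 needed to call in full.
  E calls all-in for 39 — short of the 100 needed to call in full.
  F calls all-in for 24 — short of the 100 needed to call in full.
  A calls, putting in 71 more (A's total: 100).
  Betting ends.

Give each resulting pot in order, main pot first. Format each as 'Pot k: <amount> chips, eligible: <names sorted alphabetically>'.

Pot 1: 144 chips, eligible: A, B, C, D, E, F
Pot 2: 65 chips, eligible: A, B, C, D, E
Pot 3: 8 chips, eligible: A, B, C, E
Pot 4: 183 chips, eligible: A, B, C

Derivation:
Contributions: A=100, B=100, C=100, D=37, E=39, F=24
Pot levels (distinct totals of non-folded players): 24, 37, 39, 100
Layer 1-24: 24 each from A, B, C, D, E, F = 24*6 = 144 chips; eligible A, B, C, D, E, F
Layer 25-37: 13 each from A, B, C, D, E = 13*5 = 65 chips; eligible A, B, C, D, E
Layer 38-39: 2 each from A, B, C, E = 2*4 = 8 chips; eligible A, B, C, E
Layer 40-100: 61 each from A, B, C = 61*3 = 183 chips; eligible A, B, C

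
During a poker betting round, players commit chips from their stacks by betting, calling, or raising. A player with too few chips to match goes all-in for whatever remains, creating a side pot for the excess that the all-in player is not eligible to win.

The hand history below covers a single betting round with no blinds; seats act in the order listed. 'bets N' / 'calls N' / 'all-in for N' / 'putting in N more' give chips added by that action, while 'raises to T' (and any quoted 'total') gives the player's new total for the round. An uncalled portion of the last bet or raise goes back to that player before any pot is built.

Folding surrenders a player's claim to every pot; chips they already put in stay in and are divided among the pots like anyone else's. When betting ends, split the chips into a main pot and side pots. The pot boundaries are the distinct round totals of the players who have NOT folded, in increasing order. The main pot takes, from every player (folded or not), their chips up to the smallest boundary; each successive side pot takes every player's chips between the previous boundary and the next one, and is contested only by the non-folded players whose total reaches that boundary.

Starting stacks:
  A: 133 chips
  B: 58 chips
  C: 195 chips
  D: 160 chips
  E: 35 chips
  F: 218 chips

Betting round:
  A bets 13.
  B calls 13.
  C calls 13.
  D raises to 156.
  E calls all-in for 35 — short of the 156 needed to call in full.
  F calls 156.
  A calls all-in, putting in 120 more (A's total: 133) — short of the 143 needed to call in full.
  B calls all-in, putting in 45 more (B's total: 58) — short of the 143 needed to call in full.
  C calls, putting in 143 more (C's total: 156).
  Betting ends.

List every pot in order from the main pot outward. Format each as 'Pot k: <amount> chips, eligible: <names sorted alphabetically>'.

Contributions: A=133, B=58, C=156, D=156, E=35, F=156
Pot levels (distinct totals of non-folded players): 35, 58, 133, 156
Layer 1-35: 35 each from A, B, C, D, E, F = 35*6 = 210 chips; eligible A, B, C, D, E, F
Layer 36-58: 23 each from A, B, C, D, F = 23*5 = 115 chips; eligible A, B, C, D, F
Layer 59-133: 75 each from A, C, D, F = 75*4 = 300 chips; eligible A, C, D, F
Layer 134-156: 23 each from C, D, F = 23*3 = 69 chips; eligible C, D, F

Pot 1: 210 chips, eligible: A, B, C, D, E, F
Pot 2: 115 chips, eligible: A, B, C, D, F
Pot 3: 300 chips, eligible: A, C, D, F
Pot 4: 69 chips, eligible: C, D, F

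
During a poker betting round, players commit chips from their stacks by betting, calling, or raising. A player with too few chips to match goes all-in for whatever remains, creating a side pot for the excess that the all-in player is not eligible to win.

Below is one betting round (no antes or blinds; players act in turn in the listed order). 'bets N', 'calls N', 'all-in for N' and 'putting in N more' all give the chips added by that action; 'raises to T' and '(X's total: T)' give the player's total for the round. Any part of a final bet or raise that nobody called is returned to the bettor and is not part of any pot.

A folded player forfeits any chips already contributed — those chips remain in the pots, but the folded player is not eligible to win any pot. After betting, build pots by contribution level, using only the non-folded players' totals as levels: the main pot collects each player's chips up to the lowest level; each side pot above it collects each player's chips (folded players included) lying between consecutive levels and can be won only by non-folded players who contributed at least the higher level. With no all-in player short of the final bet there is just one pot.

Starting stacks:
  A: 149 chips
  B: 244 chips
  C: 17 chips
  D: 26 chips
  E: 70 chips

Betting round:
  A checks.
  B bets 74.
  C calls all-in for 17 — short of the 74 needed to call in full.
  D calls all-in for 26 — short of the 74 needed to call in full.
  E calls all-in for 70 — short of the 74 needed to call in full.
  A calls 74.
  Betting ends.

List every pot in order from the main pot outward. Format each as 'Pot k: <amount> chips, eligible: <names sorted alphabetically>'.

Contributions: A=74, B=74, C=17, D=26, E=70
Pot levels (distinct totals of non-folded players): 17, 26, 70, 74
Layer 1-17: 17 each from A, B, C, D, E = 17*5 = 85 chips; eligible A, B, C, D, E
Layer 18-26: 9 each from A, B, D, E = 9*4 = 36 chips; eligible A, B, D, E
Layer 27-70: 44 each from A, B, E = 44*3 = 132 chips; eligible A, B, E
Layer 71-74: 4 each from A, B = 4*2 = 8 chips; eligible A, B

Pot 1: 85 chips, eligible: A, B, C, D, E
Pot 2: 36 chips, eligible: A, B, D, E
Pot 3: 132 chips, eligible: A, B, E
Pot 4: 8 chips, eligible: A, B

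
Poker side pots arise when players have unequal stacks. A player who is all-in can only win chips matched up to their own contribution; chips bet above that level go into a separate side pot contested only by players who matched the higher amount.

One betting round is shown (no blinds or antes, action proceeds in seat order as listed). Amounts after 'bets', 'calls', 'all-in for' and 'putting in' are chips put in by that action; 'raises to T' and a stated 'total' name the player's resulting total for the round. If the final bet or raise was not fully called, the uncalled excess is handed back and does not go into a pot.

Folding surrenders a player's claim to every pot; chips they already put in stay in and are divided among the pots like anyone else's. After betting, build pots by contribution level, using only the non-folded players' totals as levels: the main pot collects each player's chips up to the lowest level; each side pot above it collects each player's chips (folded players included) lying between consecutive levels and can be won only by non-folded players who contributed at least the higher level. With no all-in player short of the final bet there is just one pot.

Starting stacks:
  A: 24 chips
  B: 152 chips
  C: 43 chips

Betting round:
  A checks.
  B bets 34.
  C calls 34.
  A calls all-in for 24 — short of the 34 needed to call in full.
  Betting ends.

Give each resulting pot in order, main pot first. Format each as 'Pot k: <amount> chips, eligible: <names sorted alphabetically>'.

Contributions: A=24, B=34, C=34
Pot levels (distinct totals of non-folded players): 24, 34
Layer 1-24: 24 each from A, B, C = 24*3 = 72 chips; eligible A, B, C
Layer 25-34: 10 each from B, C = 10*2 = 20 chips; eligible B, C

Pot 1: 72 chips, eligible: A, B, C
Pot 2: 20 chips, eligible: B, C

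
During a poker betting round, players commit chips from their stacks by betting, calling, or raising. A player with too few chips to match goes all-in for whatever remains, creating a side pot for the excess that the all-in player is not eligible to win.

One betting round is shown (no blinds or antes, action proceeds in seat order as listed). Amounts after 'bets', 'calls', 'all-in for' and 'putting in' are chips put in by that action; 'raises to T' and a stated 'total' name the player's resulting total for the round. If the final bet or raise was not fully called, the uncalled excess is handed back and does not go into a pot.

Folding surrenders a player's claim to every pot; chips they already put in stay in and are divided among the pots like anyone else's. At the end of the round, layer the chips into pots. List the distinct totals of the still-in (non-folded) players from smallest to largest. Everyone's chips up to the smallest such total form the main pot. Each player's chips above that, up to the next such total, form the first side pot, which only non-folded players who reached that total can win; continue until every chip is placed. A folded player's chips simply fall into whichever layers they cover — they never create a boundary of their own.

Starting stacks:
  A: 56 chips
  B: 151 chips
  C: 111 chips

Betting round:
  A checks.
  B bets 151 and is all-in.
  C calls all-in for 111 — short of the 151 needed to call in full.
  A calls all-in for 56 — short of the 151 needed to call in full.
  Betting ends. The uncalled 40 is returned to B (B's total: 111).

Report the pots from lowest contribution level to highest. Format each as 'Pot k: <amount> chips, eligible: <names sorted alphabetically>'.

Contributions (after 40 returned to B): A=56, B=111, C=111
Pot levels (distinct totals of non-folded players): 56, 111
Layer 1-56: 56 each from A, B, C = 56*3 = 168 chips; eligible A, B, C
Layer 57-111: 55 each from B, C = 55*2 = 110 chips; eligible B, C

Pot 1: 168 chips, eligible: A, B, C
Pot 2: 110 chips, eligible: B, C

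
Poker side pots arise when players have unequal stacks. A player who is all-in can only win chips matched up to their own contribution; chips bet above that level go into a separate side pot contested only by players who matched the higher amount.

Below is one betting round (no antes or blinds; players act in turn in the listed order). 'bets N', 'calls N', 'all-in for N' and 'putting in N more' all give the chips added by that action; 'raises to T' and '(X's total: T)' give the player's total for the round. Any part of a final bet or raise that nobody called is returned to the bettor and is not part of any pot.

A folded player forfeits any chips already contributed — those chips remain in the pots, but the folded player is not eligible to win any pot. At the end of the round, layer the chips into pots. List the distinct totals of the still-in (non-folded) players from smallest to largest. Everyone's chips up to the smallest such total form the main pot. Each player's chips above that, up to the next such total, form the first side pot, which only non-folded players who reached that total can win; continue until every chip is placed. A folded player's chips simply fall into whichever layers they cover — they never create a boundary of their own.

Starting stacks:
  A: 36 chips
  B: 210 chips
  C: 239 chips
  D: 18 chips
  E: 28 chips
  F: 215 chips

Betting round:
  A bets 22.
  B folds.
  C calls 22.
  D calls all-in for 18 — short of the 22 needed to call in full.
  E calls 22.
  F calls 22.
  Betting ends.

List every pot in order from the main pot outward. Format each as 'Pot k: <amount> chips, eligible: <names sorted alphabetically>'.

Pot 1: 90 chips, eligible: A, C, D, E, F
Pot 2: 16 chips, eligible: A, C, E, F

Derivation:
Contributions: A=22, C=22, D=18, E=22, F=22
Folded: B
Pot levels (distinct totals of non-folded players): 18, 22
Layer 1-18: 18 each from A, C, D, E, F = 18*5 = 90 chips; eligible A, C, D, E, F
Layer 19-22: 4 each from A, C, E, F = 4*4 = 16 chips; eligible A, C, E, F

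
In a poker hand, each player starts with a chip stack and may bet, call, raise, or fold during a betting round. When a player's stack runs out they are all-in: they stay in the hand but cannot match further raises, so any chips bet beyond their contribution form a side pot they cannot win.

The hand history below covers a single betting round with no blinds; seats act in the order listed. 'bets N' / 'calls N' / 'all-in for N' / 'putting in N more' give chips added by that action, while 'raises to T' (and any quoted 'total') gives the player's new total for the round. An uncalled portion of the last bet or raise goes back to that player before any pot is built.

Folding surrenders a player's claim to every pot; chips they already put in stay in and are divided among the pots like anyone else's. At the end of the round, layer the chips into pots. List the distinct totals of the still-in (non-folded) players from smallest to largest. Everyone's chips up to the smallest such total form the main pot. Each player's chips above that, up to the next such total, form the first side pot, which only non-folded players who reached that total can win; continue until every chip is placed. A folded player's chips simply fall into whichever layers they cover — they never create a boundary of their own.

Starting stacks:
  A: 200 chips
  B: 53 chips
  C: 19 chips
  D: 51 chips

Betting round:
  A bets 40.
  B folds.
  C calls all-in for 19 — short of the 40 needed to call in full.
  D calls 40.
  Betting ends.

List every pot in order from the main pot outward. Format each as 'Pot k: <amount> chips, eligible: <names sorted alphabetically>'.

Pot 1: 57 chips, eligible: A, C, D
Pot 2: 42 chips, eligible: A, D

Derivation:
Contributions: A=40, C=19, D=40
Folded: B
Pot levels (distinct totals of non-folded players): 19, 40
Layer 1-19: 19 each from A, C, D = 19*3 = 57 chips; eligible A, C, D
Layer 20-40: 21 each from A, D = 21*2 = 42 chips; eligible A, D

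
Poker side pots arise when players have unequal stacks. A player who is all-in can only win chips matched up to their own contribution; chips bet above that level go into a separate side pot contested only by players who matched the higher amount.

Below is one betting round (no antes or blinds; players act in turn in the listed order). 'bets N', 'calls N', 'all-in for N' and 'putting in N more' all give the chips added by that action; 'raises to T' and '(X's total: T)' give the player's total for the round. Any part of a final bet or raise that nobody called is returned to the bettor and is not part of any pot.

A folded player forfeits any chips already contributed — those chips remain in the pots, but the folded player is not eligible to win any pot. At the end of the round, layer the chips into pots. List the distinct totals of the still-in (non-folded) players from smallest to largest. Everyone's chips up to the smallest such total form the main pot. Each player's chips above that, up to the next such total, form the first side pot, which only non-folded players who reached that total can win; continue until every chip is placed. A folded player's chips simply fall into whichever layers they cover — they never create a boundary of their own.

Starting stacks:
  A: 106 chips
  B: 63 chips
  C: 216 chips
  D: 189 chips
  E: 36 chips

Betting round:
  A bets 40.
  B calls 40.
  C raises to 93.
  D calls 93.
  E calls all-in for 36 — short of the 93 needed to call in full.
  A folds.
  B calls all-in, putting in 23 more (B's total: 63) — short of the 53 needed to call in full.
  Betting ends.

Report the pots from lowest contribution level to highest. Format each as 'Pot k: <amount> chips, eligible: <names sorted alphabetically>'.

Contributions: A=40, B=63, C=93, D=93, E=36
Folded: A
Pot levels (distinct totals of non-folded players): 36, 63, 93
Layer 1-36: 36 each from A, B, C, D, E = 36*5 = 180 chips; eligible B, C, D, E
Layer 37-63: A 4 + B 27 + C 27 + D 27 = 85 chips; eligible B, C, D
Layer 64-93: 30 each from C, D = 30*2 = 60 chips; eligible C, D

Pot 1: 180 chips, eligible: B, C, D, E
Pot 2: 85 chips, eligible: B, C, D
Pot 3: 60 chips, eligible: C, D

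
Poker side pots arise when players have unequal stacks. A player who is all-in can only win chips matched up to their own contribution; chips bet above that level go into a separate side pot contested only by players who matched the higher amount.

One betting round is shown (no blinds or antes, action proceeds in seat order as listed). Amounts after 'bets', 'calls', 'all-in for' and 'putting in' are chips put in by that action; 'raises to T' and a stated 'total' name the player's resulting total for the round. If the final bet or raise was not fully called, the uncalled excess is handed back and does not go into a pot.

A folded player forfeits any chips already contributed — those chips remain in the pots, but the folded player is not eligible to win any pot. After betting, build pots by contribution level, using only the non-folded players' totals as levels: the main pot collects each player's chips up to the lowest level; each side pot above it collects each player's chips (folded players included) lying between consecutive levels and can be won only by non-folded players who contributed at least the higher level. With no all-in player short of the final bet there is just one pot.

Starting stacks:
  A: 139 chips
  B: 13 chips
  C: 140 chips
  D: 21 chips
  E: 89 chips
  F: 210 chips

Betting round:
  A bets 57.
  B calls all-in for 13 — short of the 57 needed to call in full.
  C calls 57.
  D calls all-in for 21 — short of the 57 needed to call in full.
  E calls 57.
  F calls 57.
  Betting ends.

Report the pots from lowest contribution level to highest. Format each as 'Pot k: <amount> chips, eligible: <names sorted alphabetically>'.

Pot 1: 78 chips, eligible: A, B, C, D, E, F
Pot 2: 40 chips, eligible: A, C, D, E, F
Pot 3: 144 chips, eligible: A, C, E, F

Derivation:
Contributions: A=57, B=13, C=57, D=21, E=57, F=57
Pot levels (distinct totals of non-folded players): 13, 21, 57
Layer 1-13: 13 each from A, B, C, D, E, F = 13*6 = 78 chips; eligible A, B, C, D, E, F
Layer 14-21: 8 each from A, C, D, E, F = 8*5 = 40 chips; eligible A, C, D, E, F
Layer 22-57: 36 each from A, C, E, F = 36*4 = 144 chips; eligible A, C, E, F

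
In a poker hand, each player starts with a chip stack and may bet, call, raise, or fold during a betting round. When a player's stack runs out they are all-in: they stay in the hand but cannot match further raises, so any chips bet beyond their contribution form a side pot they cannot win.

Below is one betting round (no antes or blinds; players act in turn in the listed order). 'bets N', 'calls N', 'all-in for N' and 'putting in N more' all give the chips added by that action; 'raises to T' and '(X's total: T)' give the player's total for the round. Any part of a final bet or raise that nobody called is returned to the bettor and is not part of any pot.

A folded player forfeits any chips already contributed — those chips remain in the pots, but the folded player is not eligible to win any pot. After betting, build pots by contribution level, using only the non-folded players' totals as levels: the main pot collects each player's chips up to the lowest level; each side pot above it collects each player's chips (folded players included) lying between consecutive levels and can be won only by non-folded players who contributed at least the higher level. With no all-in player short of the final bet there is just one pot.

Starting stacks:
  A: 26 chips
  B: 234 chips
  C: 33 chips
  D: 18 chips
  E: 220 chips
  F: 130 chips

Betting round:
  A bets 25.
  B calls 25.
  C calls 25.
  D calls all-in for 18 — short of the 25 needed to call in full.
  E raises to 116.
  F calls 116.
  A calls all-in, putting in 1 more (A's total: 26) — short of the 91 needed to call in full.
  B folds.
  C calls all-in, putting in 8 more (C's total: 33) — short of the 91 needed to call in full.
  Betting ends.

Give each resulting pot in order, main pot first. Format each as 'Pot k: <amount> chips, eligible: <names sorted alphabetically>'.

Pot 1: 108 chips, eligible: A, C, D, E, F
Pot 2: 39 chips, eligible: A, C, E, F
Pot 3: 21 chips, eligible: C, E, F
Pot 4: 166 chips, eligible: E, F

Derivation:
Contributions: A=26, B=25, C=33, D=18, E=116, F=116
Folded: B
Pot levels (distinct totals of non-folded players): 18, 26, 33, 116
Layer 1-18: 18 each from A, B, C, D, E, F = 18*6 = 108 chips; eligible A, C, D, E, F
Layer 19-26: A 8 + B 7 + C 8 + E 8 + F 8 = 39 chips; eligible A, C, E, F
Layer 27-33: 7 each from C, E, F = 7*3 = 21 chips; eligible C, E, F
Layer 34-116: 83 each from E, F = 83*2 = 166 chips; eligible E, F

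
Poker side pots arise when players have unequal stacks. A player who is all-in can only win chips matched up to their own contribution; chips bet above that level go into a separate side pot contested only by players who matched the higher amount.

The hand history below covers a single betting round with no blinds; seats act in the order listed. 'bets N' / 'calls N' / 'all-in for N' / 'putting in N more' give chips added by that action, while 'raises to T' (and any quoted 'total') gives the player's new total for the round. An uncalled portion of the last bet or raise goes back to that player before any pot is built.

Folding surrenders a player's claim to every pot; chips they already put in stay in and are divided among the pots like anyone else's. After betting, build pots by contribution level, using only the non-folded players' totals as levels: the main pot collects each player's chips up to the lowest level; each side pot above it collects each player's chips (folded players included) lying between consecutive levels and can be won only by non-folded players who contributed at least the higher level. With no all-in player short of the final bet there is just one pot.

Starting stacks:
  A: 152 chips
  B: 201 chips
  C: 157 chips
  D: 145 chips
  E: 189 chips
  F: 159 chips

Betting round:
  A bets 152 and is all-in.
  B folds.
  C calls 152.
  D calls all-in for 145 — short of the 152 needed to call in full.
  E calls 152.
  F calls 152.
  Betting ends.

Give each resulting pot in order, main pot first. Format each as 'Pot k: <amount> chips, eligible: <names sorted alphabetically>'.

Pot 1: 725 chips, eligible: A, C, D, E, F
Pot 2: 28 chips, eligible: A, C, E, F

Derivation:
Contributions: A=152, C=152, D=145, E=152, F=152
Folded: B
Pot levels (distinct totals of non-folded players): 145, 152
Layer 1-145: 145 each from A, C, D, E, F = 145*5 = 725 chips; eligible A, C, D, E, F
Layer 146-152: 7 each from A, C, E, F = 7*4 = 28 chips; eligible A, C, E, F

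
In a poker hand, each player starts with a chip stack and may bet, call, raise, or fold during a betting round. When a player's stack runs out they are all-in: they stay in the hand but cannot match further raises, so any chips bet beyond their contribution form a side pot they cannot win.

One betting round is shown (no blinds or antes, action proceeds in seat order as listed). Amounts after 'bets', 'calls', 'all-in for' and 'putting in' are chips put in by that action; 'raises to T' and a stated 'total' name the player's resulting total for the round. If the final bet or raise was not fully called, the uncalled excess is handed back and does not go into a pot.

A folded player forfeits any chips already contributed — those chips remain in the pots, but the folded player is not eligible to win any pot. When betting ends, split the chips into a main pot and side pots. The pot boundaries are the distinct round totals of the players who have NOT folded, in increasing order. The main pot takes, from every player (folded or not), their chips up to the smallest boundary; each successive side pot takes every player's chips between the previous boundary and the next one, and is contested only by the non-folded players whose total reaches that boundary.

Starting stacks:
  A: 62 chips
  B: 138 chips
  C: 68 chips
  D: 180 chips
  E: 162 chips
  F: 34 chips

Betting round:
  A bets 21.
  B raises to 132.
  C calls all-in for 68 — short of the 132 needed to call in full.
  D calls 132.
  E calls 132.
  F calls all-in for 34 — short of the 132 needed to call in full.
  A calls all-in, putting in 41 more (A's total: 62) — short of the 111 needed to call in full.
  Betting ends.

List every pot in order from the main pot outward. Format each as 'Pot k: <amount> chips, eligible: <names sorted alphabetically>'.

Pot 1: 204 chips, eligible: A, B, C, D, E, F
Pot 2: 140 chips, eligible: A, B, C, D, E
Pot 3: 24 chips, eligible: B, C, D, E
Pot 4: 192 chips, eligible: B, D, E

Derivation:
Contributions: A=62, B=132, C=68, D=132, E=132, F=34
Pot levels (distinct totals of non-folded players): 34, 62, 68, 132
Layer 1-34: 34 each from A, B, C, D, E, F = 34*6 = 204 chips; eligible A, B, C, D, E, F
Layer 35-62: 28 each from A, B, C, D, E = 28*5 = 140 chips; eligible A, B, C, D, E
Layer 63-68: 6 each from B, C, D, E = 6*4 = 24 chips; eligible B, C, D, E
Layer 69-132: 64 each from B, D, E = 64*3 = 192 chips; eligible B, D, E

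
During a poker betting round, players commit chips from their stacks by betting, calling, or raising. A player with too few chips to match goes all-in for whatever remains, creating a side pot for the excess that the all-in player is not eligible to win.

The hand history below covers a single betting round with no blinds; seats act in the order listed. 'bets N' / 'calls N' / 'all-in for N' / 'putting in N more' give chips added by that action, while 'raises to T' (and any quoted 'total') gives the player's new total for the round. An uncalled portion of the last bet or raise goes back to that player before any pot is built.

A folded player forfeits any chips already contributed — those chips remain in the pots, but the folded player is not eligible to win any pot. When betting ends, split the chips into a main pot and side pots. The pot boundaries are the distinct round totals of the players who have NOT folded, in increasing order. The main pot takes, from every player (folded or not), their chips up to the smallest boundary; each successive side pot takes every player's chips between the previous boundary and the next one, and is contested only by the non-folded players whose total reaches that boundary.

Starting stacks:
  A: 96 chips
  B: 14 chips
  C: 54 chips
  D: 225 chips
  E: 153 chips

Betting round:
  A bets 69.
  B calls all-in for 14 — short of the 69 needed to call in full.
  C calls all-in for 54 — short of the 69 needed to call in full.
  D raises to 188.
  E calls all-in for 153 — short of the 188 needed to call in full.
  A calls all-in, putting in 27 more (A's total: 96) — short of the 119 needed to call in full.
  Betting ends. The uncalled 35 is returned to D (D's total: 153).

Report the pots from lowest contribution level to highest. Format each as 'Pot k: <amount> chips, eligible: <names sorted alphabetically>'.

Contributions (after 35 returned to D): A=96, B=14, C=54, D=153, E=153
Pot levels (distinct totals of non-folded players): 14, 54, 96, 153
Layer 1-14: 14 each from A, B, C, D, E = 14*5 = 70 chips; eligible A, B, C, D, E
Layer 15-54: 40 each from A, C, D, E = 40*4 = 160 chips; eligible A, C, D, E
Layer 55-96: 42 each from A, D, E = 42*3 = 126 chips; eligible A, D, E
Layer 97-153: 57 each from D, E = 57*2 = 114 chips; eligible D, E

Pot 1: 70 chips, eligible: A, B, C, D, E
Pot 2: 160 chips, eligible: A, C, D, E
Pot 3: 126 chips, eligible: A, D, E
Pot 4: 114 chips, eligible: D, E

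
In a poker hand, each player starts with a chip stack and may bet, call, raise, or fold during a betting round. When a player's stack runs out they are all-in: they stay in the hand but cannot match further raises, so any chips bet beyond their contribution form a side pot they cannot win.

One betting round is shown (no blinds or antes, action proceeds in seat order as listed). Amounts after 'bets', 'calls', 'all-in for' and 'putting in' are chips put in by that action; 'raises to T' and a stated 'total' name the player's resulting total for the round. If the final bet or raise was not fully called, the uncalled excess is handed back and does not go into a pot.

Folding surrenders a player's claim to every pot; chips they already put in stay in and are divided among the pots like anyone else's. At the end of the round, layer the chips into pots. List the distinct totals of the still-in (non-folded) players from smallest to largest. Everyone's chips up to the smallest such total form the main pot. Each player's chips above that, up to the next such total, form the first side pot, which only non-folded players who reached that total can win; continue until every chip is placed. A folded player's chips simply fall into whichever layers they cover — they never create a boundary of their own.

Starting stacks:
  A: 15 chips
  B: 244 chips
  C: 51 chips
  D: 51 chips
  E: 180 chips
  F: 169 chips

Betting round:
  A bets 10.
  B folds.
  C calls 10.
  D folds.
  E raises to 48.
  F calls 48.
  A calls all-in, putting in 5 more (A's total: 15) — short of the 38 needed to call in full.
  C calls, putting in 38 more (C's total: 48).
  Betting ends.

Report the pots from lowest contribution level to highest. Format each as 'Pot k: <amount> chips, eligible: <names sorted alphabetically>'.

Pot 1: 60 chips, eligible: A, C, E, F
Pot 2: 99 chips, eligible: C, E, F

Derivation:
Contributions: A=15, C=48, E=48, F=48
Folded: B, D
Pot levels (distinct totals of non-folded players): 15, 48
Layer 1-15: 15 each from A, C, E, F = 15*4 = 60 chips; eligible A, C, E, F
Layer 16-48: 33 each from C, E, F = 33*3 = 99 chips; eligible C, E, F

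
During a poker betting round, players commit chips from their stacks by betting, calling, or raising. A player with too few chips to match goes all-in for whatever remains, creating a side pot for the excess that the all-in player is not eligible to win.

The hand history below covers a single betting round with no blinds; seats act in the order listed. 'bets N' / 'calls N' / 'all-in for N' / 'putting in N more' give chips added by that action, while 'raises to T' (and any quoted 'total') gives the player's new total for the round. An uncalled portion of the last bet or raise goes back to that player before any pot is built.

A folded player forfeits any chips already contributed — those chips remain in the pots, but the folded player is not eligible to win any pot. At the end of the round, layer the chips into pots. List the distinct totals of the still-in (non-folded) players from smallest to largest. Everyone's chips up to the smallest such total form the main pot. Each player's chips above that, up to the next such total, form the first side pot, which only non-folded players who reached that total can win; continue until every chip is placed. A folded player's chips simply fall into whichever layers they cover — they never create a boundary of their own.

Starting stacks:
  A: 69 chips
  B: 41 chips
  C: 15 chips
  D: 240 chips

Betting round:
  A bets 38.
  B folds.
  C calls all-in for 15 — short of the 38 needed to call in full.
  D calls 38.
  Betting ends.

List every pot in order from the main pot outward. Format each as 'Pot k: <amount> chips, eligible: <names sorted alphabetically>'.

Contributions: A=38, C=15, D=38
Folded: B
Pot levels (distinct totals of non-folded players): 15, 38
Layer 1-15: 15 each from A, C, D = 15*3 = 45 chips; eligible A, C, D
Layer 16-38: 23 each from A, D = 23*2 = 46 chips; eligible A, D

Pot 1: 45 chips, eligible: A, C, D
Pot 2: 46 chips, eligible: A, D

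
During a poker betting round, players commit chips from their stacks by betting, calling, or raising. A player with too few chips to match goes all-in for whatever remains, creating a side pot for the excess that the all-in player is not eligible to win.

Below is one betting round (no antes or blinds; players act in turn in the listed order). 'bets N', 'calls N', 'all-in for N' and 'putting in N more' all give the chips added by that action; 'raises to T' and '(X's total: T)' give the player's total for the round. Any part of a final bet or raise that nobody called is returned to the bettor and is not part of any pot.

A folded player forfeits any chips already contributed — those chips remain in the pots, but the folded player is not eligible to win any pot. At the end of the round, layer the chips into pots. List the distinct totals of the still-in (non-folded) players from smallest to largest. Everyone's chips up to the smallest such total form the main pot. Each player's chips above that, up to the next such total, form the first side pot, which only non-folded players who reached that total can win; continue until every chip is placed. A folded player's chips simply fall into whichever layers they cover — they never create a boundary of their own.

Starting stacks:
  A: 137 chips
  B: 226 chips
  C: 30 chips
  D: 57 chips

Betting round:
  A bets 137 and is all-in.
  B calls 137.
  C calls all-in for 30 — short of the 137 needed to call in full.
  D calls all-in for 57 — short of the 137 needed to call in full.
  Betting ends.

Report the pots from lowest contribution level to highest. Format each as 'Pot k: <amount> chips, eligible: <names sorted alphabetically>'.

Contributions: A=137, B=137, C=30, D=57
Pot levels (distinct totals of non-folded players): 30, 57, 137
Layer 1-30: 30 each from A, B, C, D = 30*4 = 120 chips; eligible A, B, C, D
Layer 31-57: 27 each from A, B, D = 27*3 = 81 chips; eligible A, B, D
Layer 58-137: 80 each from A, B = 80*2 = 160 chips; eligible A, B

Pot 1: 120 chips, eligible: A, B, C, D
Pot 2: 81 chips, eligible: A, B, D
Pot 3: 160 chips, eligible: A, B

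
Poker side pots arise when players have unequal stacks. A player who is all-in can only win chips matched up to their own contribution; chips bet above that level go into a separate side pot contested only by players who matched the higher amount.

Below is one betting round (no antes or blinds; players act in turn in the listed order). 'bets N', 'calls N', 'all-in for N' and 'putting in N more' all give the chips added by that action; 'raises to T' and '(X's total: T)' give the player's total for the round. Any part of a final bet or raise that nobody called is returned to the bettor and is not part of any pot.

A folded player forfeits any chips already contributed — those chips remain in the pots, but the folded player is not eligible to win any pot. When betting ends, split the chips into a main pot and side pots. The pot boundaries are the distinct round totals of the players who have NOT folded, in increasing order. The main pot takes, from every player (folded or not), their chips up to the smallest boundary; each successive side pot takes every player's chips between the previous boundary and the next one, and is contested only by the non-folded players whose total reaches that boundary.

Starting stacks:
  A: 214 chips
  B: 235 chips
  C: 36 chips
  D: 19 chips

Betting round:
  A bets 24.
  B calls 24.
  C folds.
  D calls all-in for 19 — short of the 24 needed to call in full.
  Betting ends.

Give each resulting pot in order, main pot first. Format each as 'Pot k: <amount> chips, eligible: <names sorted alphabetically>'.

Contributions: A=24, B=24, D=19
Folded: C
Pot levels (distinct totals of non-folded players): 19, 24
Layer 1-19: 19 each from A, B, D = 19*3 = 57 chips; eligible A, B, D
Layer 20-24: 5 each from A, B = 5*2 = 10 chips; eligible A, B

Pot 1: 57 chips, eligible: A, B, D
Pot 2: 10 chips, eligible: A, B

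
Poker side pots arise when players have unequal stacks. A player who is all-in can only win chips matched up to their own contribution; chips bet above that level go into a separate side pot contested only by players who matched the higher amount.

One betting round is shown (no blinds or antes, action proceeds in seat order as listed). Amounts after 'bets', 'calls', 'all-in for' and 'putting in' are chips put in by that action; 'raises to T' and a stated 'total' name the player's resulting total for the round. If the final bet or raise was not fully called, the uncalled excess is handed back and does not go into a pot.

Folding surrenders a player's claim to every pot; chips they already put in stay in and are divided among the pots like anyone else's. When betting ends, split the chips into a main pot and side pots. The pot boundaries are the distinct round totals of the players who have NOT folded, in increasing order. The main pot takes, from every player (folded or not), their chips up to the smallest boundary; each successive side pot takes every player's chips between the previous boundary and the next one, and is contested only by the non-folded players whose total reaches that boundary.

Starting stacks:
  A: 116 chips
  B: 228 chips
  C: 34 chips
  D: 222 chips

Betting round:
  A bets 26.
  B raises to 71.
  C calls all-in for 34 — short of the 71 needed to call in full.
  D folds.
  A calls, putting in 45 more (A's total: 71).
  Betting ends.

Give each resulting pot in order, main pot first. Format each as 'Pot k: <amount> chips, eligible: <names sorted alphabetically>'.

Pot 1: 102 chips, eligible: A, B, C
Pot 2: 74 chips, eligible: A, B

Derivation:
Contributions: A=71, B=71, C=34
Folded: D
Pot levels (distinct totals of non-folded players): 34, 71
Layer 1-34: 34 each from A, B, C = 34*3 = 102 chips; eligible A, B, C
Layer 35-71: 37 each from A, B = 37*2 = 74 chips; eligible A, B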